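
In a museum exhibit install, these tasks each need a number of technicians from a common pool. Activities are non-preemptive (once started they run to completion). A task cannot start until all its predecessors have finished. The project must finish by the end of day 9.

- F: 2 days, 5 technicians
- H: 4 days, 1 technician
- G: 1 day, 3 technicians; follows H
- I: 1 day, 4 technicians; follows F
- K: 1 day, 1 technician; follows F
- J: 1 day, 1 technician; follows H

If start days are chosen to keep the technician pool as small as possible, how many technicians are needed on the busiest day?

5

Early-start (F@1, H@1, G@5, I@3, K@3, J@5) gives peak 6: d1:6  d2:6  d3:6  d4:1  d5:4  d6:0  d7:0  d8:0  d9:0.
Shift H→3, G→7, K→4, J→7.
Schedule F@1, H@3, G@7, I@3, K@4, J@7: d1:5  d2:5  d3:5  d4:2  d5:1  d6:1  d7:4  d8:0  d9:0 — peak 5.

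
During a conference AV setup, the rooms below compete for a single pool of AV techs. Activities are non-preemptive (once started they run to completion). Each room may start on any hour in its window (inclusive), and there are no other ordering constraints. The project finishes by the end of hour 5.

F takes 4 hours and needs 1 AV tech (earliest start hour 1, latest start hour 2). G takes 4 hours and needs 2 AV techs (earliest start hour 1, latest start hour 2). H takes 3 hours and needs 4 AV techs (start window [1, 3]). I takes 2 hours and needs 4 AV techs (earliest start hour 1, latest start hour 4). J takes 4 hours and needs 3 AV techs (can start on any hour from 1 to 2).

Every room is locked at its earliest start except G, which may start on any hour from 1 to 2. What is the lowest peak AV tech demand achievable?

14

G@1: h1:14  h2:14  h3:10  h4:6  h5:0 → peak 14
G@2: h1:12  h2:14  h3:10  h4:6  h5:2 → peak 14
Best is G@1, peak 14.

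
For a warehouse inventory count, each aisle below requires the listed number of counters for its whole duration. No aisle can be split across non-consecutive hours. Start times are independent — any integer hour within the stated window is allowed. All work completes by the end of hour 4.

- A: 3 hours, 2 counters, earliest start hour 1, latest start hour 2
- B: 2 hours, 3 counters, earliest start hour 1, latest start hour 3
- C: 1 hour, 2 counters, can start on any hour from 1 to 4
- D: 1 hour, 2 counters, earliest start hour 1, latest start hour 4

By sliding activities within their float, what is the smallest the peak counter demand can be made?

5

Early-start (A@1, B@1, C@1, D@1) gives peak 9: h1:9  h2:5  h3:2  h4:0.
Shift C→3, D→4.
Schedule A@1, B@1, C@3, D@4: h1:5  h2:5  h3:4  h4:2 — peak 5.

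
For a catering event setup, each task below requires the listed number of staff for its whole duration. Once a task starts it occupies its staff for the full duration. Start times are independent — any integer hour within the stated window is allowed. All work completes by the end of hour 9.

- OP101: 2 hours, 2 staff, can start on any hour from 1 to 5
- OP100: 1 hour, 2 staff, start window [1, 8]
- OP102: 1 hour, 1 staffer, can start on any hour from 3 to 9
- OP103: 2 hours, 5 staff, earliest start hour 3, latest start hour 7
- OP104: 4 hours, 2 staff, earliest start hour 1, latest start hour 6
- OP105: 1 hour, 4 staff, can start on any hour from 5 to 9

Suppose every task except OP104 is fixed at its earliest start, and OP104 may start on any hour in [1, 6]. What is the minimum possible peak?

6

OP104@1: h1:6  h2:4  h3:8  h4:7  h5:4  h6:0  h7:0  h8:0  h9:0 → peak 8
OP104@2: h1:4  h2:4  h3:8  h4:7  h5:6  h6:0  h7:0  h8:0  h9:0 → peak 8
OP104@3: h1:4  h2:2  h3:8  h4:7  h5:6  h6:2  h7:0  h8:0  h9:0 → peak 8
OP104@4: h1:4  h2:2  h3:6  h4:7  h5:6  h6:2  h7:2  h8:0  h9:0 → peak 7
OP104@5: h1:4  h2:2  h3:6  h4:5  h5:6  h6:2  h7:2  h8:2  h9:0 → peak 6
OP104@6: h1:4  h2:2  h3:6  h4:5  h5:4  h6:2  h7:2  h8:2  h9:2 → peak 6
Best is OP104@5, peak 6.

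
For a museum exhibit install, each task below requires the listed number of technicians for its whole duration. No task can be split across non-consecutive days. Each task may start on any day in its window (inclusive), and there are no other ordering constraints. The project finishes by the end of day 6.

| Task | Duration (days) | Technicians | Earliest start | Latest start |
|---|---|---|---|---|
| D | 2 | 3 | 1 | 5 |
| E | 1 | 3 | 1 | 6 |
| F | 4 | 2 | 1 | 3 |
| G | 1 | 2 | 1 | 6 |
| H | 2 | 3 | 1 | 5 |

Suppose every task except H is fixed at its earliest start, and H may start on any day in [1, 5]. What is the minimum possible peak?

H@1: d1:13  d2:8  d3:2  d4:2  d5:0  d6:0 → peak 13
H@2: d1:10  d2:8  d3:5  d4:2  d5:0  d6:0 → peak 10
H@3: d1:10  d2:5  d3:5  d4:5  d5:0  d6:0 → peak 10
H@4: d1:10  d2:5  d3:2  d4:5  d5:3  d6:0 → peak 10
H@5: d1:10  d2:5  d3:2  d4:2  d5:3  d6:3 → peak 10
Best is H@2, peak 10.

10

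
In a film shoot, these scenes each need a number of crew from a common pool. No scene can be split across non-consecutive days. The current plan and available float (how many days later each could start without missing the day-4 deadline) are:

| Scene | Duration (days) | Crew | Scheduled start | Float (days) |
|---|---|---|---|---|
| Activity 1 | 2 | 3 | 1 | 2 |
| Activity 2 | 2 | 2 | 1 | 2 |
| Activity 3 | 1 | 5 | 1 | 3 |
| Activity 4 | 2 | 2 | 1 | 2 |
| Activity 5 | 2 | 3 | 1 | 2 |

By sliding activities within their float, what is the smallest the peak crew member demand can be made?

Early-start (Activity 1@1, Activity 2@1, Activity 3@1, Activity 4@1, Activity 5@1) gives peak 15: d1:15  d2:10  d3:0  d4:0.
Shift Activity 3→3, Activity 5→3.
Schedule Activity 1@1, Activity 2@1, Activity 3@3, Activity 4@1, Activity 5@3: d1:7  d2:7  d3:8  d4:3 — peak 8.

8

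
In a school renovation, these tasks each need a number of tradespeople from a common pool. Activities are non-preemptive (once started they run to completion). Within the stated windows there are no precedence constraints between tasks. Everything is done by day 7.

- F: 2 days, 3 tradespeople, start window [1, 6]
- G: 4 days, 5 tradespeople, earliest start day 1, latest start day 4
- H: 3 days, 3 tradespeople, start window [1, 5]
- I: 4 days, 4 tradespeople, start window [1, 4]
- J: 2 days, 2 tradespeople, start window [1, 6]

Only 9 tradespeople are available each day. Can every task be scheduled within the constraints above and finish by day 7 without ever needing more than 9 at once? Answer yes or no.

yes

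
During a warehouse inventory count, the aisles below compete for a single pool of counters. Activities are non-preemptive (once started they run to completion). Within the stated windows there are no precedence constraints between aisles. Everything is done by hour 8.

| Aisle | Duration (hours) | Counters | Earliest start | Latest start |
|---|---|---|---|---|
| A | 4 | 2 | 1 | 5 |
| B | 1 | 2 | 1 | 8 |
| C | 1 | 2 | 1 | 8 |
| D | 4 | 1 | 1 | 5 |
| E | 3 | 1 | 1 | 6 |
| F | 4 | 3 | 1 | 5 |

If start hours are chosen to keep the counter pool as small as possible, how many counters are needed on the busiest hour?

Early-start (A@1, B@1, C@1, D@1, E@1, F@1) gives peak 11: h1:11  h2:7  h3:7  h4:6  h5:0  h6:0  h7:0  h8:0.
Shift C→2, E→3, F→5.
Schedule A@1, B@1, C@2, D@1, E@3, F@5: h1:5  h2:5  h3:4  h4:4  h5:4  h6:3  h7:3  h8:3 — peak 5.

5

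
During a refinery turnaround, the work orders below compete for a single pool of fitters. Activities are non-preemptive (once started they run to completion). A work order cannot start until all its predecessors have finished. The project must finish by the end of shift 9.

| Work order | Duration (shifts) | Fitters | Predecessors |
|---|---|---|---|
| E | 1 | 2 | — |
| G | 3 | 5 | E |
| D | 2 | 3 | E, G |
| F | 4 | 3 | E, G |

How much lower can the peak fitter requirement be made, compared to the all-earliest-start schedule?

Early-start peak: s1:2  s2:5  s3:5  s4:5  s5:6  s6:6  s7:3  s8:3  s9:0 ⇒ 6.
Leveled (E@1, G@2, D@5, F@5): s1:2  s2:5  s3:5  s4:5  s5:6  s6:6  s7:3  s8:3  s9:0 ⇒ 6.
Reduction 6 − 6 = 0.

0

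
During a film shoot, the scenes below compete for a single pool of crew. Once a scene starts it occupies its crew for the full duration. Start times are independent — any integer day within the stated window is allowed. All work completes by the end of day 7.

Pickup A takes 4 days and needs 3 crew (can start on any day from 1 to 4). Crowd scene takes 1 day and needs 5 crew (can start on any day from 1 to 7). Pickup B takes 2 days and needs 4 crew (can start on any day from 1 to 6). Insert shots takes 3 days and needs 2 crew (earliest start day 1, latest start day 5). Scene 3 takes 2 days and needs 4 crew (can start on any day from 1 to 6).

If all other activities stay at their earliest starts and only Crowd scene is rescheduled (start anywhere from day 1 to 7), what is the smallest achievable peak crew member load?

13

Crowd scene@1: d1:18  d2:13  d3:5  d4:3  d5:0  d6:0  d7:0 → peak 18
Crowd scene@2: d1:13  d2:18  d3:5  d4:3  d5:0  d6:0  d7:0 → peak 18
Crowd scene@3: d1:13  d2:13  d3:10  d4:3  d5:0  d6:0  d7:0 → peak 13
Crowd scene@4: d1:13  d2:13  d3:5  d4:8  d5:0  d6:0  d7:0 → peak 13
Crowd scene@5: d1:13  d2:13  d3:5  d4:3  d5:5  d6:0  d7:0 → peak 13
Crowd scene@6: d1:13  d2:13  d3:5  d4:3  d5:0  d6:5  d7:0 → peak 13
Crowd scene@7: d1:13  d2:13  d3:5  d4:3  d5:0  d6:0  d7:5 → peak 13
Best is Crowd scene@3, peak 13.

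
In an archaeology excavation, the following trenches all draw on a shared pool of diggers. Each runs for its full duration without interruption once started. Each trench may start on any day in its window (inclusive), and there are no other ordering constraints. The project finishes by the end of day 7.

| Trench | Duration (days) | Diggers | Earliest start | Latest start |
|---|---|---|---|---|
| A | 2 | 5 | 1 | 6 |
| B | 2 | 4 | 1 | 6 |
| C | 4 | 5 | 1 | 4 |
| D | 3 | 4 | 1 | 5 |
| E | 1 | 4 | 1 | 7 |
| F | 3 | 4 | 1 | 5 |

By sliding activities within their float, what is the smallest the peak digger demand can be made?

Early-start (A@1, B@1, C@1, D@1, E@1, F@1) gives peak 26: d1:26  d2:22  d3:13  d4:5  d5:0  d6:0  d7:0.
Shift B→3, D→5, E→5, F→5.
Schedule A@1, B@3, C@1, D@5, E@5, F@5: d1:10  d2:10  d3:9  d4:9  d5:12  d6:8  d7:8 — peak 12.

12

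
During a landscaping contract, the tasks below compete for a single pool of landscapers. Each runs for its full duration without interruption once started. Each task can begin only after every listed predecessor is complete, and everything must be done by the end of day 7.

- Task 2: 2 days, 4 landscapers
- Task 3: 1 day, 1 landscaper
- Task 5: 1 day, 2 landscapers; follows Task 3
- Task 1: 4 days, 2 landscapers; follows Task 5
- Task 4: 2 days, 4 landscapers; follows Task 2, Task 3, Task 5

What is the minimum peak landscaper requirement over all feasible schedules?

6

Schedule Task 2@1, Task 3@1, Task 5@2, Task 1@3, Task 4@3: d1:5  d2:6  d3:6  d4:6  d5:2  d6:2  d7:0 — peak 6.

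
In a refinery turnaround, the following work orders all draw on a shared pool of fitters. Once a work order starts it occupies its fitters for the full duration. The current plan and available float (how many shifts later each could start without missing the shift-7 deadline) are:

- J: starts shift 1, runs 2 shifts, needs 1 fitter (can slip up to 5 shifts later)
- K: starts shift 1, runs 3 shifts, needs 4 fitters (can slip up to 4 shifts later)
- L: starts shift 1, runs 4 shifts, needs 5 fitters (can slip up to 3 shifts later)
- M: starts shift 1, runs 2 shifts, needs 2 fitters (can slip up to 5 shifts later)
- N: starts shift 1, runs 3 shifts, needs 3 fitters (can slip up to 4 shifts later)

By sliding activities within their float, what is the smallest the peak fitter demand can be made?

7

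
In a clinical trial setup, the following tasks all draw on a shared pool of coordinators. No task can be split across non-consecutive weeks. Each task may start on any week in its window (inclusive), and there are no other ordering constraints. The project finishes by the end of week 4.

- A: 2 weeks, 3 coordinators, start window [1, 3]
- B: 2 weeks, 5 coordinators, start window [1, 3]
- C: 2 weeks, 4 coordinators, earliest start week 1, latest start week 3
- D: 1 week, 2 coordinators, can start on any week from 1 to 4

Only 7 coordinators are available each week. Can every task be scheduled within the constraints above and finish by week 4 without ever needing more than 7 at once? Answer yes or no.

Schedule A@1, B@3, C@1, D@3: w1:7  w2:7  w3:7  w4:5 — peak 7 ≤ 7.

yes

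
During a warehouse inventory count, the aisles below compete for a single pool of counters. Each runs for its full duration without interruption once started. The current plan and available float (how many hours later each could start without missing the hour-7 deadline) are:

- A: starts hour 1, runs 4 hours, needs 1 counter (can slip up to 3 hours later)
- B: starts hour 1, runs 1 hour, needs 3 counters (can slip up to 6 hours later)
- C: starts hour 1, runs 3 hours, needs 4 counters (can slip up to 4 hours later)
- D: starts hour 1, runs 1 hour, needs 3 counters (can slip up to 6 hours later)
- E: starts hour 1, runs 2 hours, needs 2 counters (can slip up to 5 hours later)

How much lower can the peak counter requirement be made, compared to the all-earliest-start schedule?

9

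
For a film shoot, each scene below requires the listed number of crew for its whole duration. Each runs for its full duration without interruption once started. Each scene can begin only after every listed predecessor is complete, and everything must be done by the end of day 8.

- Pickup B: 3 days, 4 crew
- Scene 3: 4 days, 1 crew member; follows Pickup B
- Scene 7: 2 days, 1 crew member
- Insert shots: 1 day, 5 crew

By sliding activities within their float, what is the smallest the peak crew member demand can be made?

5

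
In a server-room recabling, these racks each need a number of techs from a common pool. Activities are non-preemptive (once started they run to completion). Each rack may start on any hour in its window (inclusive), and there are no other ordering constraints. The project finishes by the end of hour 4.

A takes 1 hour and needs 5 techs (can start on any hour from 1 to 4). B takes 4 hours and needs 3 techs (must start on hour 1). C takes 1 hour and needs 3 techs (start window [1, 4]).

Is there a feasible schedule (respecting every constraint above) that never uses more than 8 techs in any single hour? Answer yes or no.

Schedule A@1, B@1, C@2: h1:8  h2:6  h3:3  h4:3 — peak 8 ≤ 8.

yes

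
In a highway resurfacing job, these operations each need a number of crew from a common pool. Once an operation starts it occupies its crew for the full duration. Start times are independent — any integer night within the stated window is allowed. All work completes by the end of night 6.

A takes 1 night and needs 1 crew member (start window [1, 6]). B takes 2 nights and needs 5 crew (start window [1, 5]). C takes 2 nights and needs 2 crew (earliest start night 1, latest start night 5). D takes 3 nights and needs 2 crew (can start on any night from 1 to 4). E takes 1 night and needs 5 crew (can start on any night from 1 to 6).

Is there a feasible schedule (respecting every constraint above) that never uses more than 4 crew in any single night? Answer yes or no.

Total crew member-nights = 26; over 6 nights the average is 26/6 > 4, so some night must exceed 4.

no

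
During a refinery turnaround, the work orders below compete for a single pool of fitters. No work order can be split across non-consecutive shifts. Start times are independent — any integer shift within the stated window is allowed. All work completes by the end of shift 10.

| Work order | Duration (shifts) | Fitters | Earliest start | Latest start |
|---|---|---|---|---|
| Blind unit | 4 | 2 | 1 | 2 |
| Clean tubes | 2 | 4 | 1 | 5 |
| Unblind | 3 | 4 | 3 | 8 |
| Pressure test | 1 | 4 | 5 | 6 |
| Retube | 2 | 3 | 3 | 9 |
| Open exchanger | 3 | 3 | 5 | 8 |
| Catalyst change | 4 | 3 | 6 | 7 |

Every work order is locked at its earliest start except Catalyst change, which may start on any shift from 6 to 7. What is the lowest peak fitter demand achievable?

Catalyst change@6: s1:6  s2:6  s3:9  s4:9  s5:11  s6:6  s7:6  s8:3  s9:3  s10:0 → peak 11
Catalyst change@7: s1:6  s2:6  s3:9  s4:9  s5:11  s6:3  s7:6  s8:3  s9:3  s10:3 → peak 11
Best is Catalyst change@6, peak 11.

11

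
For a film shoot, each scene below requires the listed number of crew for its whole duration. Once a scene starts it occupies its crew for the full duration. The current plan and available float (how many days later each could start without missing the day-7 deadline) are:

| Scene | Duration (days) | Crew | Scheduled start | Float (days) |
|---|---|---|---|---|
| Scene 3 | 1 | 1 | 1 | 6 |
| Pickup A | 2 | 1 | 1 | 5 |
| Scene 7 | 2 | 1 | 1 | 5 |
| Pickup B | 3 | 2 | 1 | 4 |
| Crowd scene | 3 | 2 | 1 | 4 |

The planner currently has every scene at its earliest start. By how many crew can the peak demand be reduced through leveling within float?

Early-start peak: d1:7  d2:6  d3:4  d4:0  d5:0  d6:0  d7:0 ⇒ 7.
Leveled (Scene 3@1, Pickup A@1, Scene 7@3, Pickup B@2, Crowd scene@5): d1:2  d2:3  d3:3  d4:3  d5:2  d6:2  d7:2 ⇒ 3.
Reduction 7 − 3 = 4.

4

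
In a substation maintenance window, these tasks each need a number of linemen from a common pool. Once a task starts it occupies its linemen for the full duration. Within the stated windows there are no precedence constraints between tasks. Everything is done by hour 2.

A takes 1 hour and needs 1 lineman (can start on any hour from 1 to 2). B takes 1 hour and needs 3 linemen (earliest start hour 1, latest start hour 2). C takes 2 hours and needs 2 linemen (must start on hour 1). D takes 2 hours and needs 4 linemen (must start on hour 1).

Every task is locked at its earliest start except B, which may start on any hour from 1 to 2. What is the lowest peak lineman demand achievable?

B@1: h1:10  h2:6 → peak 10
B@2: h1:7  h2:9 → peak 9
Best is B@2, peak 9.

9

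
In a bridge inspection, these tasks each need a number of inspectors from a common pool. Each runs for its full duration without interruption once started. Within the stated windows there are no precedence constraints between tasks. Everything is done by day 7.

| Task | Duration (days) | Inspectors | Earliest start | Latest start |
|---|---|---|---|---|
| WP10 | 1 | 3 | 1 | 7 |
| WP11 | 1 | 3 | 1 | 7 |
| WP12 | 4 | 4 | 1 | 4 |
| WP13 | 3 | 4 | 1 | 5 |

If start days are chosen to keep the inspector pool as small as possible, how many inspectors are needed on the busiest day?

7

Early-start (WP10@1, WP11@1, WP12@1, WP13@1) gives peak 14: d1:14  d2:8  d3:8  d4:4  d5:0  d6:0  d7:0.
Shift WP11→2, WP13→5.
Schedule WP10@1, WP11@2, WP12@1, WP13@5: d1:7  d2:7  d3:4  d4:4  d5:4  d6:4  d7:4 — peak 7.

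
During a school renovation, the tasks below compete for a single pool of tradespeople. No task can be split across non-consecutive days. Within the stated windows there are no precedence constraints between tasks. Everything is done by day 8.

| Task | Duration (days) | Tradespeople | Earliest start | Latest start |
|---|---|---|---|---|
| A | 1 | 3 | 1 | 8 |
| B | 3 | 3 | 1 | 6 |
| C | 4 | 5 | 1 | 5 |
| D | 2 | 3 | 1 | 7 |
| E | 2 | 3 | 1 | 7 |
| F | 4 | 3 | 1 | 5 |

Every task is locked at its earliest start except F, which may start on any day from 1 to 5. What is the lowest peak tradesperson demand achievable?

17

F@1: d1:20  d2:17  d3:11  d4:8  d5:0  d6:0  d7:0  d8:0 → peak 20
F@2: d1:17  d2:17  d3:11  d4:8  d5:3  d6:0  d7:0  d8:0 → peak 17
F@3: d1:17  d2:14  d3:11  d4:8  d5:3  d6:3  d7:0  d8:0 → peak 17
F@4: d1:17  d2:14  d3:8  d4:8  d5:3  d6:3  d7:3  d8:0 → peak 17
F@5: d1:17  d2:14  d3:8  d4:5  d5:3  d6:3  d7:3  d8:3 → peak 17
Best is F@2, peak 17.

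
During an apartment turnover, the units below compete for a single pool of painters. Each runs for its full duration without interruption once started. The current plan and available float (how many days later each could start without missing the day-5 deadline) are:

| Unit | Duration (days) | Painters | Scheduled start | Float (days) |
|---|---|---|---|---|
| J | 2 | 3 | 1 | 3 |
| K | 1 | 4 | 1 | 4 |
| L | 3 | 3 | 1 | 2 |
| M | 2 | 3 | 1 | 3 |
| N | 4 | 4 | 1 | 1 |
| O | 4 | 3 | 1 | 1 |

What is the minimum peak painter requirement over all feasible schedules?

13

Early-start (J@1, K@1, L@1, M@1, N@1, O@1) gives peak 20: d1:20  d2:16  d3:10  d4:7  d5:0.
Shift M→3, N→2.
Schedule J@1, K@1, L@1, M@3, N@2, O@1: d1:13  d2:13  d3:13  d4:10  d5:4 — peak 13.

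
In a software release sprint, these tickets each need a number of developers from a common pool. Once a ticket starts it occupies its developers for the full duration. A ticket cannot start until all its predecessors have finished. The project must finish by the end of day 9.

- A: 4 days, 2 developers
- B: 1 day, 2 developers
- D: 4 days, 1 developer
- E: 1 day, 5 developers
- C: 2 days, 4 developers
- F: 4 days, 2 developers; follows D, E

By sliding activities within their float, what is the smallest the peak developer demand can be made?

Early-start (A@1, B@1, D@1, E@1, C@1, F@5) gives peak 14: d1:14  d2:7  d3:3  d4:3  d5:2  d6:2  d7:2  d8:2  d9:0.
Shift A→4, B→4, D→2, C→2, F→6.
Schedule A@4, B@4, D@2, E@1, C@2, F@6: d1:5  d2:5  d3:5  d4:5  d5:3  d6:4  d7:4  d8:2  d9:2 — peak 5.

5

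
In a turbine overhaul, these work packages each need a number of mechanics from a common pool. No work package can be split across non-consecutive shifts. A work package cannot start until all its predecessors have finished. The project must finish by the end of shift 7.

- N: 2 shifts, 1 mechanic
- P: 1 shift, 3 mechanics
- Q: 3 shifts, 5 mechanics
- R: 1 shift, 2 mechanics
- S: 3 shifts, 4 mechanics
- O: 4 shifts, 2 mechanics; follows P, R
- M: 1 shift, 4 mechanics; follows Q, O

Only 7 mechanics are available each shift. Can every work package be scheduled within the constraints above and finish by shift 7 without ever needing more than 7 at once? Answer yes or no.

Schedule N@2, P@1, Q@4, R@2, S@1, O@3, M@7: s1:7  s2:7  s3:7  s4:7  s5:7  s6:7  s7:4 — peak 7 ≤ 7.

yes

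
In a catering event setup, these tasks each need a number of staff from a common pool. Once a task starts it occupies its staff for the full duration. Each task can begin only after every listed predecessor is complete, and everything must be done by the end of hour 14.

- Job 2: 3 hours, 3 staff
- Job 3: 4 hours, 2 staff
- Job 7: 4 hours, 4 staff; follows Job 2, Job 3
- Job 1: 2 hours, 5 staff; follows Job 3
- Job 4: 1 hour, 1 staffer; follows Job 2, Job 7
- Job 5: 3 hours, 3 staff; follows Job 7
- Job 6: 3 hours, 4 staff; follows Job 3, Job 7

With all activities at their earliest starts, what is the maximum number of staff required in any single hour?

Early-start schedule: Job 2@1, Job 3@1, Job 7@5, Job 1@5, Job 4@9, Job 5@9, Job 6@9.
Load per hour: hour 1: 5, hour 2: 5, hour 3: 5, hour 4: 2, hour 5: 9, hour 6: 9, hour 7: 4, hour 8: 4, hour 9: 8, hour 10: 7, hour 11: 7, hour 12: 0, hour 13: 0, hour 14: 0.
Peak is 9.

9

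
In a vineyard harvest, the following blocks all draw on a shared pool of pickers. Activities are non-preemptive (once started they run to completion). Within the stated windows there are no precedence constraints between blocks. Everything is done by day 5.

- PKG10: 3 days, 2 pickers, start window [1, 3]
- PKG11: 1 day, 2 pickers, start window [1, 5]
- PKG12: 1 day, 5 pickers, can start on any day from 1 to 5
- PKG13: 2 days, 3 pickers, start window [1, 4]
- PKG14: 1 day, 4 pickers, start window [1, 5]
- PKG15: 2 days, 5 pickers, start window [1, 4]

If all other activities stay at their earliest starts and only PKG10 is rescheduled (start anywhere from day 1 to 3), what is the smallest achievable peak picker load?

19

PKG10@1: d1:21  d2:10  d3:2  d4:0  d5:0 → peak 21
PKG10@2: d1:19  d2:10  d3:2  d4:2  d5:0 → peak 19
PKG10@3: d1:19  d2:8  d3:2  d4:2  d5:2 → peak 19
Best is PKG10@2, peak 19.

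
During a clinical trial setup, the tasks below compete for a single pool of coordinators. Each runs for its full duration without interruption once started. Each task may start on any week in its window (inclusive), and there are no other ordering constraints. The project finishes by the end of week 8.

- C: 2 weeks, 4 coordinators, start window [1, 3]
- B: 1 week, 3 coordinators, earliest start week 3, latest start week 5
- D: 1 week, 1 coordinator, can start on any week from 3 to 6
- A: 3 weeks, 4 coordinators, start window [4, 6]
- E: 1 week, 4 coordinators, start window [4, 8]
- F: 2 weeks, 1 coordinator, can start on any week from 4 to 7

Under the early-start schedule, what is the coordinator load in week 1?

4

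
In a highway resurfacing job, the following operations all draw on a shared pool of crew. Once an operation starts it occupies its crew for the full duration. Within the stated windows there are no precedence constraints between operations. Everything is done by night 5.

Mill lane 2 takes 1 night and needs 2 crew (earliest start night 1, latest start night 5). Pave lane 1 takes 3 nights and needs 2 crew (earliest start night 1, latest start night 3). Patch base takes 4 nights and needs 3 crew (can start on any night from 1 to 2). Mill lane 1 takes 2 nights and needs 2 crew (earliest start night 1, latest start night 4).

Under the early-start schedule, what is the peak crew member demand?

Early-start schedule: Mill lane 2@1, Pave lane 1@1, Patch base@1, Mill lane 1@1.
Load per night: night 1: 9, night 2: 7, night 3: 5, night 4: 3, night 5: 0.
Peak is 9.

9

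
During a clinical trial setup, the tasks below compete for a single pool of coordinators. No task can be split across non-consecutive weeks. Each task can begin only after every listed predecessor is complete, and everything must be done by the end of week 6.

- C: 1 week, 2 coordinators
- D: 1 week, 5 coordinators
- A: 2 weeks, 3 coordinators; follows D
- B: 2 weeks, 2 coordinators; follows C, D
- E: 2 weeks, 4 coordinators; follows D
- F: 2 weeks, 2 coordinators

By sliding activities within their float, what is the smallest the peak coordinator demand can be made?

Early-start (C@1, D@1, A@2, B@2, E@2, F@1) gives peak 11: w1:9  w2:11  w3:9  w4:0  w5:0  w6:0.
Shift D→2, A→3, B→3, E→5, F→5.
Schedule C@1, D@2, A@3, B@3, E@5, F@5: w1:2  w2:5  w3:5  w4:5  w5:6  w6:6 — peak 6.

6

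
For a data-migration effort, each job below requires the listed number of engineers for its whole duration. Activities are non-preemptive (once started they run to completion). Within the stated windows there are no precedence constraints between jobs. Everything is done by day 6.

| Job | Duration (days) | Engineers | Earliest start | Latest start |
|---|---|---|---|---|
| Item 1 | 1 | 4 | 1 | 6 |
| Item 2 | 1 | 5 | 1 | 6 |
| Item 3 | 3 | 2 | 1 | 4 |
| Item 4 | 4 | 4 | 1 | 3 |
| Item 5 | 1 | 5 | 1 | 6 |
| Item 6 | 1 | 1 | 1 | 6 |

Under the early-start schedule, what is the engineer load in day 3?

6

At early start, day 3 has: Item 3, Item 4.
Demand: 2 + 4 = 6.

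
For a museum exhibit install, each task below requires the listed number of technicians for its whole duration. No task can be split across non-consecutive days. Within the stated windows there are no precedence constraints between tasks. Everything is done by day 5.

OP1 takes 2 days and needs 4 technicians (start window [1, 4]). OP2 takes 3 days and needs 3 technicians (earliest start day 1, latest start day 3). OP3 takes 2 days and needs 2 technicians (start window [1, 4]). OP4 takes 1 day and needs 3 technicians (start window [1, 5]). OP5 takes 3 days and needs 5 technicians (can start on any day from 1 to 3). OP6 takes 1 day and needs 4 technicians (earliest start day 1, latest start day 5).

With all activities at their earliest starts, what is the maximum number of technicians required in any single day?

21

Early-start schedule: OP1@1, OP2@1, OP3@1, OP4@1, OP5@1, OP6@1.
Load per day: day 1: 21, day 2: 14, day 3: 8, day 4: 0, day 5: 0.
Peak is 21.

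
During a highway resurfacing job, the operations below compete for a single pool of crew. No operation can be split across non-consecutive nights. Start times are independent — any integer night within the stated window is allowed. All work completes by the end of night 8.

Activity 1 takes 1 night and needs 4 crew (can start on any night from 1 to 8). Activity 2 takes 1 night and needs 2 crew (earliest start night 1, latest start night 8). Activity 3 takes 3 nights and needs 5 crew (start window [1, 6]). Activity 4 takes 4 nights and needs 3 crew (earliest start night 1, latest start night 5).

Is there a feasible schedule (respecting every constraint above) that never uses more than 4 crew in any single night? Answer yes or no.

no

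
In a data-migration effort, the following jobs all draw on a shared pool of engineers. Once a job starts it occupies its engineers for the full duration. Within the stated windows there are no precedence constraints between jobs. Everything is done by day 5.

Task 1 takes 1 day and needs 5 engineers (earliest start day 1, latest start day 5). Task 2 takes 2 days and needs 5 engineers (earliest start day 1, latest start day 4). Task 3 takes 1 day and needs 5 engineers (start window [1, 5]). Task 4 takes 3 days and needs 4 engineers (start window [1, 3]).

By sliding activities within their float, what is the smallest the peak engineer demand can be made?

9

Early-start (Task 1@1, Task 2@1, Task 3@1, Task 4@1) gives peak 19: d1:19  d2:9  d3:4  d4:0  d5:0.
Shift Task 2→2, Task 3→4.
Schedule Task 1@1, Task 2@2, Task 3@4, Task 4@1: d1:9  d2:9  d3:9  d4:5  d5:0 — peak 9.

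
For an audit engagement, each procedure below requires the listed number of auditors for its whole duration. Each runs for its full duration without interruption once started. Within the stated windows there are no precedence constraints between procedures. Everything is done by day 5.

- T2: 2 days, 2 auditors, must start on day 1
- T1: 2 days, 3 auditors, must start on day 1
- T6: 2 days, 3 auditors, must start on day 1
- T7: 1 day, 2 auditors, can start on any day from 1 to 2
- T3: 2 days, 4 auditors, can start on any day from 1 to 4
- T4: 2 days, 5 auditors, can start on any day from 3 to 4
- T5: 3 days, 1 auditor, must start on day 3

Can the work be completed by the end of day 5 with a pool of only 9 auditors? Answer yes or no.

The minimum achievable peak is 10; 9 < 10, so no feasible schedule stays within the cap.

no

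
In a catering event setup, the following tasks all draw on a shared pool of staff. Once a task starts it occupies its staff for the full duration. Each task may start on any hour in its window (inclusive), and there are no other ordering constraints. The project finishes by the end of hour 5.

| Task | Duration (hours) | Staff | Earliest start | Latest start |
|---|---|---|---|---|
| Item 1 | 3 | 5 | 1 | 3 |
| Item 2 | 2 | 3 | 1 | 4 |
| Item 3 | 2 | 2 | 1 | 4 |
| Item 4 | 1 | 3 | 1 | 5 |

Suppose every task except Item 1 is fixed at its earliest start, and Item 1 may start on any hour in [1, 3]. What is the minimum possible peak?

8

Item 1@1: h1:13  h2:10  h3:5  h4:0  h5:0 → peak 13
Item 1@2: h1:8  h2:10  h3:5  h4:5  h5:0 → peak 10
Item 1@3: h1:8  h2:5  h3:5  h4:5  h5:5 → peak 8
Best is Item 1@3, peak 8.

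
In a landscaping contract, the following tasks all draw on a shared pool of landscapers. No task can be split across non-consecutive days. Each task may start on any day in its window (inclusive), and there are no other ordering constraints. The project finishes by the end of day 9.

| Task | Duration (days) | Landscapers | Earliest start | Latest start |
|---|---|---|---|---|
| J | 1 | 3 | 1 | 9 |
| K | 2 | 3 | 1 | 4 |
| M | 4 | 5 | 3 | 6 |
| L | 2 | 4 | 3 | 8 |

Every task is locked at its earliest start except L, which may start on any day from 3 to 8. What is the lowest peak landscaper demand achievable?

L@3: d1:6  d2:3  d3:9  d4:9  d5:5  d6:5  d7:0  d8:0  d9:0 → peak 9
L@4: d1:6  d2:3  d3:5  d4:9  d5:9  d6:5  d7:0  d8:0  d9:0 → peak 9
L@5: d1:6  d2:3  d3:5  d4:5  d5:9  d6:9  d7:0  d8:0  d9:0 → peak 9
L@6: d1:6  d2:3  d3:5  d4:5  d5:5  d6:9  d7:4  d8:0  d9:0 → peak 9
L@7: d1:6  d2:3  d3:5  d4:5  d5:5  d6:5  d7:4  d8:4  d9:0 → peak 6
L@8: d1:6  d2:3  d3:5  d4:5  d5:5  d6:5  d7:0  d8:4  d9:4 → peak 6
Best is L@7, peak 6.

6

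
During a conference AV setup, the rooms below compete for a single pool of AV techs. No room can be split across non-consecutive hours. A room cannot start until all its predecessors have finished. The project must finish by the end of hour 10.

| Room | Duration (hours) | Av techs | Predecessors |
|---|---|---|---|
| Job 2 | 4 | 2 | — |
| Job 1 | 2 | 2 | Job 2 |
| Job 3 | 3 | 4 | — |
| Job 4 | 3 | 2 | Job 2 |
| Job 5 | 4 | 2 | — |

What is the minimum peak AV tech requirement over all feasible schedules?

4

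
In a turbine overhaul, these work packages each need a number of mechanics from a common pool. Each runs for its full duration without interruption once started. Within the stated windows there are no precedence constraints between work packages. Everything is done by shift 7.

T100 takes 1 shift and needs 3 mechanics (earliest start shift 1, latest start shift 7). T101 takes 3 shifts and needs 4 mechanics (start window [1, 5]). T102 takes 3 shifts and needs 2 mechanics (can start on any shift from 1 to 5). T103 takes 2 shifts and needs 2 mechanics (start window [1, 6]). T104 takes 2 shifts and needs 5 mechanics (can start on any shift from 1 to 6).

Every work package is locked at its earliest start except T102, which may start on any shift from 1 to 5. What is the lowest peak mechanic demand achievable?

14

T102@1: s1:16  s2:13  s3:6  s4:0  s5:0  s6:0  s7:0 → peak 16
T102@2: s1:14  s2:13  s3:6  s4:2  s5:0  s6:0  s7:0 → peak 14
T102@3: s1:14  s2:11  s3:6  s4:2  s5:2  s6:0  s7:0 → peak 14
T102@4: s1:14  s2:11  s3:4  s4:2  s5:2  s6:2  s7:0 → peak 14
T102@5: s1:14  s2:11  s3:4  s4:0  s5:2  s6:2  s7:2 → peak 14
Best is T102@2, peak 14.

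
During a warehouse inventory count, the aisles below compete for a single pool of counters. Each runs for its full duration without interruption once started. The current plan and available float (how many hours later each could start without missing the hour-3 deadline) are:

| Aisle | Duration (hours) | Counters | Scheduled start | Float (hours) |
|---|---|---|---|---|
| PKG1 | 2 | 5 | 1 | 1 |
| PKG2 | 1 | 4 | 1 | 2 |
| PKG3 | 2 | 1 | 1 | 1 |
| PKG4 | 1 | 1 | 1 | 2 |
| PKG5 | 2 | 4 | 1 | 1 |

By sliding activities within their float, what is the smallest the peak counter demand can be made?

Early-start (PKG1@1, PKG2@1, PKG3@1, PKG4@1, PKG5@1) gives peak 15: h1:15  h2:10  h3:0.
Shift PKG4→3, PKG5→2.
Schedule PKG1@1, PKG2@1, PKG3@1, PKG4@3, PKG5@2: h1:10  h2:10  h3:5 — peak 10.

10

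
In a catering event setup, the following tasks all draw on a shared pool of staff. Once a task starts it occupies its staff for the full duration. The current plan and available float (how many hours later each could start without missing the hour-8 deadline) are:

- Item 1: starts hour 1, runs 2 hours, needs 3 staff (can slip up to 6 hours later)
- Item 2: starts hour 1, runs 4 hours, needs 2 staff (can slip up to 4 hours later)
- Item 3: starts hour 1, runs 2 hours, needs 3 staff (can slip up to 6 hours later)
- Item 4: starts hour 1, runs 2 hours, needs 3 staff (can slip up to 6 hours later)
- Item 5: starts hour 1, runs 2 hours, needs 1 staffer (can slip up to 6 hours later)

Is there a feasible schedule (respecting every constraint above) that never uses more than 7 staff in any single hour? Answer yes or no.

yes

Schedule Item 1@1, Item 2@1, Item 3@3, Item 4@5, Item 5@5: h1:5  h2:5  h3:5  h4:5  h5:4  h6:4  h7:0  h8:0 — peak 5 ≤ 7.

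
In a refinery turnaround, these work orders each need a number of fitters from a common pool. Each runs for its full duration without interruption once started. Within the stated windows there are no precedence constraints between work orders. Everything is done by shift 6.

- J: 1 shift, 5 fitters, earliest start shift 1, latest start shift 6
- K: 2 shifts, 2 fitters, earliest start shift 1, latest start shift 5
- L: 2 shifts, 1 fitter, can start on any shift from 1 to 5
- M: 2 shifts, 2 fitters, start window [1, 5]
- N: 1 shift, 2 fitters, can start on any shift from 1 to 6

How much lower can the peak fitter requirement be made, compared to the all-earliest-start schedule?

7

Early-start peak: s1:12  s2:5  s3:0  s4:0  s5:0  s6:0 ⇒ 12.
Leveled (J@1, K@2, L@2, M@2, N@4): s1:5  s2:5  s3:5  s4:2  s5:0  s6:0 ⇒ 5.
Reduction 12 − 5 = 7.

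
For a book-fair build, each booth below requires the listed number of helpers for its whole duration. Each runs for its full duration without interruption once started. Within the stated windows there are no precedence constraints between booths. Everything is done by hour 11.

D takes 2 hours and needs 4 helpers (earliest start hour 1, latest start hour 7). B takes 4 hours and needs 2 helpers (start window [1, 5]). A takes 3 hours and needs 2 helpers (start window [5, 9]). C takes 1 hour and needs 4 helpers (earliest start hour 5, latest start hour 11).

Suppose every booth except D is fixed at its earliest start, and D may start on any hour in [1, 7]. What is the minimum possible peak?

6

D@1: h1:6  h2:6  h3:2  h4:2  h5:6  h6:2  h7:2  h8:0  h9:0  h10:0  h11:0 → peak 6
D@2: h1:2  h2:6  h3:6  h4:2  h5:6  h6:2  h7:2  h8:0  h9:0  h10:0  h11:0 → peak 6
D@3: h1:2  h2:2  h3:6  h4:6  h5:6  h6:2  h7:2  h8:0  h9:0  h10:0  h11:0 → peak 6
D@4: h1:2  h2:2  h3:2  h4:6  h5:10  h6:2  h7:2  h8:0  h9:0  h10:0  h11:0 → peak 10
D@5: h1:2  h2:2  h3:2  h4:2  h5:10  h6:6  h7:2  h8:0  h9:0  h10:0  h11:0 → peak 10
D@6: h1:2  h2:2  h3:2  h4:2  h5:6  h6:6  h7:6  h8:0  h9:0  h10:0  h11:0 → peak 6
D@7: h1:2  h2:2  h3:2  h4:2  h5:6  h6:2  h7:6  h8:4  h9:0  h10:0  h11:0 → peak 6
Best is D@1, peak 6.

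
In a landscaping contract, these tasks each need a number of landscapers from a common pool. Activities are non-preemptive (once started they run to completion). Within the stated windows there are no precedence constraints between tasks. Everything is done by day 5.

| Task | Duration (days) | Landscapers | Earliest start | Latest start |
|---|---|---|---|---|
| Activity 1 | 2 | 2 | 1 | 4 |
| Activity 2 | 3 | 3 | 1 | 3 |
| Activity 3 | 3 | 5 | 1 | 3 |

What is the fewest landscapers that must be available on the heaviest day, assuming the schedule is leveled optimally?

Early-start (Activity 1@1, Activity 2@1, Activity 3@1) gives peak 10: d1:10  d2:10  d3:8  d4:0  d5:0.
Shift Activity 3→3.
Schedule Activity 1@1, Activity 2@1, Activity 3@3: d1:5  d2:5  d3:8  d4:5  d5:5 — peak 8.

8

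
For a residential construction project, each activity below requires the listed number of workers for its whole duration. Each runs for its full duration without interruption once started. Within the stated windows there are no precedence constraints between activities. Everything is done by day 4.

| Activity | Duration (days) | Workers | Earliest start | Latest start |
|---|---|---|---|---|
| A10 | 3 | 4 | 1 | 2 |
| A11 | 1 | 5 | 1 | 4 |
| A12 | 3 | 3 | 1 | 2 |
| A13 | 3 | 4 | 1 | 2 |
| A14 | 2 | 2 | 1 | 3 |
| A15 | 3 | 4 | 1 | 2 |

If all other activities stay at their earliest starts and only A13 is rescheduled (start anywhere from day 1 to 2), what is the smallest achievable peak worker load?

A13@1: d1:22  d2:17  d3:15  d4:0 → peak 22
A13@2: d1:18  d2:17  d3:15  d4:4 → peak 18
Best is A13@2, peak 18.

18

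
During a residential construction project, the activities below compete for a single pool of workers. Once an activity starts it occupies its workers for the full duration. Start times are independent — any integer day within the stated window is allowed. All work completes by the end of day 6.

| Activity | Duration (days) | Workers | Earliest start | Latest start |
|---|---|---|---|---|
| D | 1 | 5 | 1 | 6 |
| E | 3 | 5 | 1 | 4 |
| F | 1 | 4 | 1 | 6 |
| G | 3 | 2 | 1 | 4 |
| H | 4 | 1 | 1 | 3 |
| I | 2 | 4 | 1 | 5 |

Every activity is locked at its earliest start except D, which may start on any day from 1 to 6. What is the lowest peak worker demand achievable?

16

D@1: d1:21  d2:12  d3:8  d4:1  d5:0  d6:0 → peak 21
D@2: d1:16  d2:17  d3:8  d4:1  d5:0  d6:0 → peak 17
D@3: d1:16  d2:12  d3:13  d4:1  d5:0  d6:0 → peak 16
D@4: d1:16  d2:12  d3:8  d4:6  d5:0  d6:0 → peak 16
D@5: d1:16  d2:12  d3:8  d4:1  d5:5  d6:0 → peak 16
D@6: d1:16  d2:12  d3:8  d4:1  d5:0  d6:5 → peak 16
Best is D@3, peak 16.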